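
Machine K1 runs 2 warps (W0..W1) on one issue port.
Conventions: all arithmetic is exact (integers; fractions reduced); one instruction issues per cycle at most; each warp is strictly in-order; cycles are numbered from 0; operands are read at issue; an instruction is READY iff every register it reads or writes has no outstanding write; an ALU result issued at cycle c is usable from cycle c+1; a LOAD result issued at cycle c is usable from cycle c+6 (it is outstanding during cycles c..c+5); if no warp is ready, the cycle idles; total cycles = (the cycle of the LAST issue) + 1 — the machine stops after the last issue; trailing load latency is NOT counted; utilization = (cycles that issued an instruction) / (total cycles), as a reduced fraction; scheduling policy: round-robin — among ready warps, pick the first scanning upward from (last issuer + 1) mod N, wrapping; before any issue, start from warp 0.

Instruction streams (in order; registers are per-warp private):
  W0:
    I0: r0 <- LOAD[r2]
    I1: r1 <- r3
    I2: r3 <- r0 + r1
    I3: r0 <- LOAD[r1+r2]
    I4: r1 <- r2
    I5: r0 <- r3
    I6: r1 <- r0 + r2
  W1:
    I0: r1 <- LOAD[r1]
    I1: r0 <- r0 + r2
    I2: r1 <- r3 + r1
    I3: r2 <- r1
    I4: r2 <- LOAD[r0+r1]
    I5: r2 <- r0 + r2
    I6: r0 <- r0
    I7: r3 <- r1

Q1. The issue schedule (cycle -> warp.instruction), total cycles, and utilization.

cycle 0: W0.I0
cycle 1: W1.I0
cycle 2: W0.I1
cycle 3: W1.I1
cycle 4: idle
cycle 5: idle
cycle 6: W0.I2
cycle 7: W1.I2
cycle 8: W0.I3
cycle 9: W1.I3
cycle 10: W0.I4
cycle 11: W1.I4
cycle 12: idle
cycle 13: idle
cycle 14: W0.I5
cycle 15: W0.I6
cycle 16: idle
cycle 17: W1.I5
cycle 18: W1.I6
cycle 19: W1.I7

Answer: 20 cycles, utilization 3/4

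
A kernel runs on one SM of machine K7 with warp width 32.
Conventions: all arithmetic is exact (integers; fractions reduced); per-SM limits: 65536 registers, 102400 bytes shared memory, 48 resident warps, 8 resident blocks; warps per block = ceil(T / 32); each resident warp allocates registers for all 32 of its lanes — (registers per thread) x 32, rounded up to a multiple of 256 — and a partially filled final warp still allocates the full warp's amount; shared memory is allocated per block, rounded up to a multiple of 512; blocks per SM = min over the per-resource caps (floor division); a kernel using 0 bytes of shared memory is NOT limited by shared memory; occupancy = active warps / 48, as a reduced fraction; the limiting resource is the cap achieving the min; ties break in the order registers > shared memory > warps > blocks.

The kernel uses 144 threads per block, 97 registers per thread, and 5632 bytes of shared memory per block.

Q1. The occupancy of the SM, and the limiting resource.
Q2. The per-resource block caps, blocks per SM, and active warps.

Answer: occupancy 5/16, limited by registers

registers: 3 blocks
shared memory: 18 blocks
warps: 9 blocks
blocks: 8 blocks

Answer: 3 blocks, 15 active warps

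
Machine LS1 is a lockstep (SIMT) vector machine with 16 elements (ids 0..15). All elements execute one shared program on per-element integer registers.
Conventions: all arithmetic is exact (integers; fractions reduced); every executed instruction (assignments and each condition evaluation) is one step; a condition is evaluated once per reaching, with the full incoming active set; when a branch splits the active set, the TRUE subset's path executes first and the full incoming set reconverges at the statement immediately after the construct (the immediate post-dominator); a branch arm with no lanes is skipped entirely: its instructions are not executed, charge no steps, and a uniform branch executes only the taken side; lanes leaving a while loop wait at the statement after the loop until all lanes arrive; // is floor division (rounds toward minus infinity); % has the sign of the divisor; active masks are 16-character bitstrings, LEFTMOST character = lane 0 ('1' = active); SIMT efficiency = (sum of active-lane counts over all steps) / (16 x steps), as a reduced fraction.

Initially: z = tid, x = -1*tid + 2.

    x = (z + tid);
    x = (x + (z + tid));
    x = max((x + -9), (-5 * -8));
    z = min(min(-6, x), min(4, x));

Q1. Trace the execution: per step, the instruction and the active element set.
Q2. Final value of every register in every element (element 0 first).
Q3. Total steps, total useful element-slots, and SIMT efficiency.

step 0: x <- (z + tid)               1111111111111111
step 1: x <- (x + (z + tid))         1111111111111111
step 2: x <- max((x + -9), (-5 * -8)) 1111111111111111
step 3: z <- min(min(-6, x), min(4, x)) 1111111111111111

Answer: 4 steps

z: -6,-6,-6,-6,-6,-6,-6,-6,-6,-6,-6,-6,-6,-6,-6,-6
x: 40,40,40,40,40,40,40,40,40,40,40,40,40,43,47,51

steps = 4; useful = 64; efficiency = 64/64 = 1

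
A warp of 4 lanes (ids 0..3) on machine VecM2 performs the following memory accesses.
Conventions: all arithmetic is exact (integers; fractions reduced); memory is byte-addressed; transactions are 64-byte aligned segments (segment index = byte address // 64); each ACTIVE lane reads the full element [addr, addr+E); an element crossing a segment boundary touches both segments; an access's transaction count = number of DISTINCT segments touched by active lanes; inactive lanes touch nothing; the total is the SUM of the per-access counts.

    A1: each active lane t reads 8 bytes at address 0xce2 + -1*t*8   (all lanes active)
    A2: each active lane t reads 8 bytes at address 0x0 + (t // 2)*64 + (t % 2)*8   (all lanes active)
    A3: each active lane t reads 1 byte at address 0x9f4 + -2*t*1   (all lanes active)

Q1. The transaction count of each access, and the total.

A1: 1 transaction
A2: 2 transactions
A3: 1 transaction

Answer: 1,2,1; total 4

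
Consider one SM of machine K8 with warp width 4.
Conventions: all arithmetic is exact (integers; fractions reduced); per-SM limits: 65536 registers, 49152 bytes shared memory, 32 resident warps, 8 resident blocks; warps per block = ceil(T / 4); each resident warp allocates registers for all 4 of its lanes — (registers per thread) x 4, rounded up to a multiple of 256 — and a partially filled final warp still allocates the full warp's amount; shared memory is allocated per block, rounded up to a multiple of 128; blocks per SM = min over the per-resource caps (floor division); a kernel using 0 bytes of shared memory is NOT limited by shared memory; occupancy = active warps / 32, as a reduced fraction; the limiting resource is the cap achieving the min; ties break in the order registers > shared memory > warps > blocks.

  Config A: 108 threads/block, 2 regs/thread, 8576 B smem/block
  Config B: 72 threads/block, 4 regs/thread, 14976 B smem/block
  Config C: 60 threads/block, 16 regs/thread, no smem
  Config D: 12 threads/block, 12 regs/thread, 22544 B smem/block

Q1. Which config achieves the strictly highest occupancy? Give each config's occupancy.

occupancies: A 27/32, B 9/16, C 15/16, D 3/16

Answer: C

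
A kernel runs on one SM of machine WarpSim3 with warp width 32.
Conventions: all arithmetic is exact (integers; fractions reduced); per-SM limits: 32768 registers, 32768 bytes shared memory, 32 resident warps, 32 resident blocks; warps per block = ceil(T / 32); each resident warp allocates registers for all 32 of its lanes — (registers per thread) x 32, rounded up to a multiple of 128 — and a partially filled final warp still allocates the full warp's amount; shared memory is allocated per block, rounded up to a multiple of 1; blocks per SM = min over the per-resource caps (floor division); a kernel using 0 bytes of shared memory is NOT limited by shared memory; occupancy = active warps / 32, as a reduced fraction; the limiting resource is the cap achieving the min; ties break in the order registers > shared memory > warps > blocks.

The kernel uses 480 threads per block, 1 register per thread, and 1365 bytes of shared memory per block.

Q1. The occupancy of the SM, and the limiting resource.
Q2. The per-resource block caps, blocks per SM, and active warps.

Answer: occupancy 15/16, limited by warps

registers: 17 blocks
shared memory: 24 blocks
warps: 2 blocks
blocks: 32 blocks

Answer: 2 blocks, 30 active warps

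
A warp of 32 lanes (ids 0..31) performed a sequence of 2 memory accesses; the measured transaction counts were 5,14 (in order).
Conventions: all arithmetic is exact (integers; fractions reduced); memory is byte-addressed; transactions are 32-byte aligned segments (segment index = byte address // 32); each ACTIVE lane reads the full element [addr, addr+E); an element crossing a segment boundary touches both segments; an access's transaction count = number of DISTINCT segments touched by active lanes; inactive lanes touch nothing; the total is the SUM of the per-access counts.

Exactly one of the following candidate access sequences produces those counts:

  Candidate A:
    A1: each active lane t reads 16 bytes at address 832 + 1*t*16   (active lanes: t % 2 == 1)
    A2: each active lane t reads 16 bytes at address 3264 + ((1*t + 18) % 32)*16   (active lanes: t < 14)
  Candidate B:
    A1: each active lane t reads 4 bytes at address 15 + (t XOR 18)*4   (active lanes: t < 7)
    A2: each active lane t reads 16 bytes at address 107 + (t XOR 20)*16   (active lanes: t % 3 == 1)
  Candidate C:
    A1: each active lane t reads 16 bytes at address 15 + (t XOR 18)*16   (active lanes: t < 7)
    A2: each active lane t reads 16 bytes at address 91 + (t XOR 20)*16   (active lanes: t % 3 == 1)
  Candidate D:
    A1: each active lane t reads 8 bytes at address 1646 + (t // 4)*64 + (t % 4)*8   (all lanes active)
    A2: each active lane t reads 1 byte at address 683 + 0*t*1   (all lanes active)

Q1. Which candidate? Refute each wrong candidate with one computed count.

A: A1 gives 16 transactions, not 5
B: A1 gives 2 transactions, not 5
D: A1 gives 16 transactions, not 5
C: all counts match (5,14)

Answer: C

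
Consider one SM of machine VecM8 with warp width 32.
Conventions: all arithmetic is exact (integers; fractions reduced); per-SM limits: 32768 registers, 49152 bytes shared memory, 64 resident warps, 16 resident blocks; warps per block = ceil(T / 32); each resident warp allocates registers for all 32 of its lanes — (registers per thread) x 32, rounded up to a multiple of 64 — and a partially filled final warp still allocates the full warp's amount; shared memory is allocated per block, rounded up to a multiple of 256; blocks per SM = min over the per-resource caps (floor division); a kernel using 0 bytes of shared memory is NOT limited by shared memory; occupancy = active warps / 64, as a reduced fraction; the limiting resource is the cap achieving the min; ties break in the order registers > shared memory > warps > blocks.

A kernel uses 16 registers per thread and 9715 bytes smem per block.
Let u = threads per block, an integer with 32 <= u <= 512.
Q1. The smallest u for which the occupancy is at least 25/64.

Answer: u = 129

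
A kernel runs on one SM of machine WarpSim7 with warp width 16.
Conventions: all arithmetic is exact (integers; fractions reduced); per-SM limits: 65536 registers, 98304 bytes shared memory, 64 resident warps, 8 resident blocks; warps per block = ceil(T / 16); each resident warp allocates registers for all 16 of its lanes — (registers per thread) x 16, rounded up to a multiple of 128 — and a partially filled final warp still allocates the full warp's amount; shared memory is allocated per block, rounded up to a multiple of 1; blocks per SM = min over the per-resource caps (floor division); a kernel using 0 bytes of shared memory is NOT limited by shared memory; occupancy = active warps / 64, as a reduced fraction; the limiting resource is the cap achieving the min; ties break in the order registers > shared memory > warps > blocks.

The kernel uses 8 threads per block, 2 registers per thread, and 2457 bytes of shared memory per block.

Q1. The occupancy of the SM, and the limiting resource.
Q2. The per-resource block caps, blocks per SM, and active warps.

Answer: occupancy 1/8, limited by blocks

registers: 512 blocks
shared memory: 40 blocks
warps: 64 blocks
blocks: 8 blocks

Answer: 8 blocks, 8 active warps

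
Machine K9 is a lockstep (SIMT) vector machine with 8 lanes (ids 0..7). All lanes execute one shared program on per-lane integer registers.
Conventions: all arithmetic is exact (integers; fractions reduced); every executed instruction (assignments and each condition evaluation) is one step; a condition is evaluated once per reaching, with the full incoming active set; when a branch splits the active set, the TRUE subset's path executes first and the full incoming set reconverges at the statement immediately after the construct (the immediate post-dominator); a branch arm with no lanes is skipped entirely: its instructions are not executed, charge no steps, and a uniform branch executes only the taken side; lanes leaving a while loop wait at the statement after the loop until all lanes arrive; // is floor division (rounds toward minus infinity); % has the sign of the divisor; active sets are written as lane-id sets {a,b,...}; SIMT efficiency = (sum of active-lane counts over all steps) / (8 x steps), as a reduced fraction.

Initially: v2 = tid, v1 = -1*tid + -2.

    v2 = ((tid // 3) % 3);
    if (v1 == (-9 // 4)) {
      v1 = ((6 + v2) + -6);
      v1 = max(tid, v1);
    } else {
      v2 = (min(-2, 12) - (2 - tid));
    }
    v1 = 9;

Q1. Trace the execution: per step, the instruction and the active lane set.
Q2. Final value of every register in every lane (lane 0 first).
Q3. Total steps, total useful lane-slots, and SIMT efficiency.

step 0: v2 <- ((tid // 3) % 3)       {0,1,2,3,4,5,6,7}
step 1: eval (v1 == (-9 // 4))       {0,1,2,3,4,5,6,7}
step 2: v1 <- ((6 + v2) + -6)        {1}
step 3: v1 <- max(tid, v1)           {1}
step 4: v2 <- (min(-2, 12) - (2 - tid)) {0,2,3,4,5,6,7}
step 5: v1 <- 9                      {0,1,2,3,4,5,6,7}

Answer: 6 steps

v2: -4,0,-2,-1,0,1,2,3
v1: 9,9,9,9,9,9,9,9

steps = 6; useful = 33; efficiency = 33/48 = 11/16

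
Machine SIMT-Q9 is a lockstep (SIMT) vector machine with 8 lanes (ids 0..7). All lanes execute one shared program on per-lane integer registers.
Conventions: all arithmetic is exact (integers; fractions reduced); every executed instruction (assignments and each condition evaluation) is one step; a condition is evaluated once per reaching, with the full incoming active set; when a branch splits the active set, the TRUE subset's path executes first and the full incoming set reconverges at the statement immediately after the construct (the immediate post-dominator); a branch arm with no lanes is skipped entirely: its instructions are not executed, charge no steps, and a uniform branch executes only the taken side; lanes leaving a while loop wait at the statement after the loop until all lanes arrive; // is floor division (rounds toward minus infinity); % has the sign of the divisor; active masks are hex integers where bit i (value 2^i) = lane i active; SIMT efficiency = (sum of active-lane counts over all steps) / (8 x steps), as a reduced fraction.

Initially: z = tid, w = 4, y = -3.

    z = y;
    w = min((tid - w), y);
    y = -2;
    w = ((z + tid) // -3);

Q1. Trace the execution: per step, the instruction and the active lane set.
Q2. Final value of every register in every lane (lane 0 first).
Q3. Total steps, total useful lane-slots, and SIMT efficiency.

step 0: z <- y                       0xff
step 1: w <- min((tid - w), y)       0xff
step 2: y <- -2                      0xff
step 3: w <- ((z + tid) // -3)       0xff

Answer: 4 steps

z: -3,-3,-3,-3,-3,-3,-3,-3
w: 1,0,0,0,-1,-1,-1,-2
y: -2,-2,-2,-2,-2,-2,-2,-2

steps = 4; useful = 32; efficiency = 32/32 = 1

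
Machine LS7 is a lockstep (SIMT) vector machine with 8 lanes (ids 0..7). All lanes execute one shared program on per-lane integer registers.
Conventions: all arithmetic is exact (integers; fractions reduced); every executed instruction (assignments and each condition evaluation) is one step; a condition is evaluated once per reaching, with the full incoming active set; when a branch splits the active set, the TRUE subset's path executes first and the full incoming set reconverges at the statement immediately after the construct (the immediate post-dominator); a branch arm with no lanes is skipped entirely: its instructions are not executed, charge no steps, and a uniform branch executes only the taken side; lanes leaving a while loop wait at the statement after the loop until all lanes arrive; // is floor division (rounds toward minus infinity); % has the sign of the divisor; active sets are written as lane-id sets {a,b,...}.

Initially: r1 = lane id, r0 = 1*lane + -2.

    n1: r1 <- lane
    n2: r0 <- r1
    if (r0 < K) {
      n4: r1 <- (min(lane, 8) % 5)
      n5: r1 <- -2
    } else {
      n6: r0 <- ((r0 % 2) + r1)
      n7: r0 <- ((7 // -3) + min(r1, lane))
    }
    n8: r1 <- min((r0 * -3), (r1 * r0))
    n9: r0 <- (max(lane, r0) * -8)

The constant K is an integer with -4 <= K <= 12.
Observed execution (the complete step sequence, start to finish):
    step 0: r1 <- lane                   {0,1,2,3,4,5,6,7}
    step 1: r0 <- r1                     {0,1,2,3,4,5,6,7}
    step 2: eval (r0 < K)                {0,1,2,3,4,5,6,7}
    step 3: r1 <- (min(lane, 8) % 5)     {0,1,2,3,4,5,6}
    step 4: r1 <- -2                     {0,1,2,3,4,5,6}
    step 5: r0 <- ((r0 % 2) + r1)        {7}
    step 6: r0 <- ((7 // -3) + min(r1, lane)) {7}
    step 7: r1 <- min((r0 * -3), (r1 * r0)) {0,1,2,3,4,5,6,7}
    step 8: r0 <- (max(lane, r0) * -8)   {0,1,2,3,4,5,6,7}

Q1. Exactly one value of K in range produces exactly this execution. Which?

Answer: K = 7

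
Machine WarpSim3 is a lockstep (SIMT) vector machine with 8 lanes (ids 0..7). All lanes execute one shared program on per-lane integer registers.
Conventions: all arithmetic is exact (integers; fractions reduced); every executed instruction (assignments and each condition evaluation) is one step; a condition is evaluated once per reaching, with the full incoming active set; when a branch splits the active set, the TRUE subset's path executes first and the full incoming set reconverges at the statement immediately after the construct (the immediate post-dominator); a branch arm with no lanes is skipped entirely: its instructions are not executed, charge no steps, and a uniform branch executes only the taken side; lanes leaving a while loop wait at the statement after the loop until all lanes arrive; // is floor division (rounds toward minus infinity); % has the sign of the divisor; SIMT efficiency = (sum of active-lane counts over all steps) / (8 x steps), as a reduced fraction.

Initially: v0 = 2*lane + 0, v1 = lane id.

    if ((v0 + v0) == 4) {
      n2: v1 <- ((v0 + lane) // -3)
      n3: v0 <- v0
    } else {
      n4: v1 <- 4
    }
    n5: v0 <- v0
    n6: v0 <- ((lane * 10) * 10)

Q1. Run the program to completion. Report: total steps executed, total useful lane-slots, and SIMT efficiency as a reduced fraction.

Answer: 6 steps, 33 useful, 11/16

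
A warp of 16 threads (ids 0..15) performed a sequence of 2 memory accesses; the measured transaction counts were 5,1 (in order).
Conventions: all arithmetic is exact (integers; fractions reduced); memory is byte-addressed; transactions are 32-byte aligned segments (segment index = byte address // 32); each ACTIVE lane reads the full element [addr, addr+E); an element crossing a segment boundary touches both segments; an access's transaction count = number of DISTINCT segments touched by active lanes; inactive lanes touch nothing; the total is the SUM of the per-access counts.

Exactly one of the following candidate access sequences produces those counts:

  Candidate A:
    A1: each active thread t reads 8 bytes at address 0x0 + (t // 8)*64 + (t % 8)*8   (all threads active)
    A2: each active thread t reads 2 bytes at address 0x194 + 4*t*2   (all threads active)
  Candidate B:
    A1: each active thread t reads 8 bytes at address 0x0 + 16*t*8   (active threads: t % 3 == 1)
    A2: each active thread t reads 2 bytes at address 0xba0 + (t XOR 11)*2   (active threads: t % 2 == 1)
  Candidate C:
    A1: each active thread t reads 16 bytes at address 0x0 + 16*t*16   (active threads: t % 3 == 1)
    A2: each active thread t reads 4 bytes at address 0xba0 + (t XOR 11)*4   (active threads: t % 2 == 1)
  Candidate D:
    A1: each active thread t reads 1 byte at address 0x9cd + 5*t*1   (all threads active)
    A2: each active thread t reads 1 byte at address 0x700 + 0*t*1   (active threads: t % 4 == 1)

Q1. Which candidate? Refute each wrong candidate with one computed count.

A: A1 gives 4 transactions, not 5
C: A2 gives 2 transactions, not 1
D: A1 gives 3 transactions, not 5
B: all counts match (5,1)

Answer: B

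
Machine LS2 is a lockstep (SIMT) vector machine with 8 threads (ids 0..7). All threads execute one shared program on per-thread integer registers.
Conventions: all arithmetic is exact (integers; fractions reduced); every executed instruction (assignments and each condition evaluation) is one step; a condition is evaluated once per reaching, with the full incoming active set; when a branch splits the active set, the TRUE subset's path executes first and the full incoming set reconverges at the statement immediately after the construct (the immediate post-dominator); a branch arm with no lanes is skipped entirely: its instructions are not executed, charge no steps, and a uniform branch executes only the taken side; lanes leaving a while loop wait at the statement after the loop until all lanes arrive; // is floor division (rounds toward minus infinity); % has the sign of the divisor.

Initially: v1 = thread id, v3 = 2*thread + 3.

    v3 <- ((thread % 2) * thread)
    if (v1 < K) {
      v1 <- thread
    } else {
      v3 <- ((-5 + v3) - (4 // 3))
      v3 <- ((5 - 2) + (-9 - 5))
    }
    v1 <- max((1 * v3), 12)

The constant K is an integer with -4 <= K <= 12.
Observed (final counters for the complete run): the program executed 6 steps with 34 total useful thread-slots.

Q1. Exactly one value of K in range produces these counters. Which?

Answer: K = 6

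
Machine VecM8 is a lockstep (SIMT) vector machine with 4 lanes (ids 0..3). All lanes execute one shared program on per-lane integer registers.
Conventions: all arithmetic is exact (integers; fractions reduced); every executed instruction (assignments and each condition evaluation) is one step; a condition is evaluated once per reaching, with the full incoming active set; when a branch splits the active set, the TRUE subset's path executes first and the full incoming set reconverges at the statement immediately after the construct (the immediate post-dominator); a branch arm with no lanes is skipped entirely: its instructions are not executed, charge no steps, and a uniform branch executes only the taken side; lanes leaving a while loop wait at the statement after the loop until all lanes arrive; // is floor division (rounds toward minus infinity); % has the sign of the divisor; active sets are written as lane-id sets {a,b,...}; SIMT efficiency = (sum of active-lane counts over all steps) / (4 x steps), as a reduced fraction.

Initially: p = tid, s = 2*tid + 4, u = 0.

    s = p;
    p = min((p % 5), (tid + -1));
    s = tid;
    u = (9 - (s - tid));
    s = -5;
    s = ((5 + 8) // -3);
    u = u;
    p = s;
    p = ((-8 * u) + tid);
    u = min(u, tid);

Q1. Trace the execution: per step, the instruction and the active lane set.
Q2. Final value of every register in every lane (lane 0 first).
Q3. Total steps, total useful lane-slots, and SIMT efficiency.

step 0: s <- p                       {0,1,2,3}
step 1: p <- min((p % 5), (tid + -1)) {0,1,2,3}
step 2: s <- tid                     {0,1,2,3}
step 3: u <- (9 - (s - tid))         {0,1,2,3}
step 4: s <- -5                      {0,1,2,3}
step 5: s <- ((5 + 8) // -3)         {0,1,2,3}
step 6: u <- u                       {0,1,2,3}
step 7: p <- s                       {0,1,2,3}
step 8: p <- ((-8 * u) + tid)        {0,1,2,3}
step 9: u <- min(u, tid)             {0,1,2,3}

Answer: 10 steps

p: -72,-71,-70,-69
s: -5,-5,-5,-5
u: 0,1,2,3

steps = 10; useful = 40; efficiency = 40/40 = 1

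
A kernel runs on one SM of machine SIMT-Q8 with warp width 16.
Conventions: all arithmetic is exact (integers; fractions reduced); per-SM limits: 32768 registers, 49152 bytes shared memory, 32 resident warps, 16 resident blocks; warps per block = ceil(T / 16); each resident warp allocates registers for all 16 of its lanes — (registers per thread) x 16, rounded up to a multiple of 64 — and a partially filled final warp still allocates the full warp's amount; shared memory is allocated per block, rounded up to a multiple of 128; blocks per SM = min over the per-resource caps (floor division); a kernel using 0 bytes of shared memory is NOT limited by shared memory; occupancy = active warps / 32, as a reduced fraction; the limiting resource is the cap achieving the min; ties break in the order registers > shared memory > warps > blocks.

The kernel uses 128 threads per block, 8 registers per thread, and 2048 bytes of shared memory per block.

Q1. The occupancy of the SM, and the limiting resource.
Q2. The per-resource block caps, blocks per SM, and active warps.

Answer: occupancy 1, limited by warps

registers: 32 blocks
shared memory: 24 blocks
warps: 4 blocks
blocks: 16 blocks

Answer: 4 blocks, 32 active warps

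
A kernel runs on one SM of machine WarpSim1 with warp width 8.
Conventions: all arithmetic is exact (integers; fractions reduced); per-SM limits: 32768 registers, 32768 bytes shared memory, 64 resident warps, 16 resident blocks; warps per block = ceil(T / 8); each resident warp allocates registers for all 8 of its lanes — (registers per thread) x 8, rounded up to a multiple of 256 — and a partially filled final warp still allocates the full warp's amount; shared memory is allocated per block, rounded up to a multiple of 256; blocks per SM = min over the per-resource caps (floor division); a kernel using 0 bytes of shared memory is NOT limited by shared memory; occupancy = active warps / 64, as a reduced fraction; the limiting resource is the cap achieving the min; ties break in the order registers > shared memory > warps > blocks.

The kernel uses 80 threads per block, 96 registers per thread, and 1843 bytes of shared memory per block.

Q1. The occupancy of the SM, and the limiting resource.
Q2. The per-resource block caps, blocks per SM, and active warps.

Answer: occupancy 5/8, limited by registers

registers: 4 blocks
shared memory: 16 blocks
warps: 6 blocks
blocks: 16 blocks

Answer: 4 blocks, 40 active warps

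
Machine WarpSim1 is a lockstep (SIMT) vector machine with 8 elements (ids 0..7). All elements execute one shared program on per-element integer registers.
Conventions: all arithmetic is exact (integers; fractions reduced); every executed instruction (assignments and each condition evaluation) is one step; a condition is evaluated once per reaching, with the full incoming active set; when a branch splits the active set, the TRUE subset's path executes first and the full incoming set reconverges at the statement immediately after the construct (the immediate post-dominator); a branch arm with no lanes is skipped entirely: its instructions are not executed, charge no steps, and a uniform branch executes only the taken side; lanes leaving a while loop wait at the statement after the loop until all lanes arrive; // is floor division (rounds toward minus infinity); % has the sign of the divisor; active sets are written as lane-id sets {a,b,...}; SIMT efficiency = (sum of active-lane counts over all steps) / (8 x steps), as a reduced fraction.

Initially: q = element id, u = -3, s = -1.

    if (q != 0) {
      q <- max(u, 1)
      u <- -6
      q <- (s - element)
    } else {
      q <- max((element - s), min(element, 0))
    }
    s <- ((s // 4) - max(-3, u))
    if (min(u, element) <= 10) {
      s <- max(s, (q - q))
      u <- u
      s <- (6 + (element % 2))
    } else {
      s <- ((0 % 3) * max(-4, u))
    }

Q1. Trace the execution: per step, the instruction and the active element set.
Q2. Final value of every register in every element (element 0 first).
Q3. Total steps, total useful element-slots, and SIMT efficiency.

step 0: eval (q != 0)                {0,1,2,3,4,5,6,7}
step 1: q <- max(u, 1)               {1,2,3,4,5,6,7}
step 2: u <- -6                      {1,2,3,4,5,6,7}
step 3: q <- (s - element)           {1,2,3,4,5,6,7}
step 4: q <- max((element - s), min(element, 0)) {0}
step 5: s <- ((s // 4) - max(-3, u)) {0,1,2,3,4,5,6,7}
step 6: eval (min(u, element) <= 10) {0,1,2,3,4,5,6,7}
step 7: s <- max(s, (q - q))         {0,1,2,3,4,5,6,7}
step 8: u <- u                       {0,1,2,3,4,5,6,7}
step 9: s <- (6 + (element % 2))     {0,1,2,3,4,5,6,7}

Answer: 10 steps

q: 1,-2,-3,-4,-5,-6,-7,-8
u: -3,-6,-6,-6,-6,-6,-6,-6
s: 6,7,6,7,6,7,6,7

steps = 10; useful = 70; efficiency = 70/80 = 7/8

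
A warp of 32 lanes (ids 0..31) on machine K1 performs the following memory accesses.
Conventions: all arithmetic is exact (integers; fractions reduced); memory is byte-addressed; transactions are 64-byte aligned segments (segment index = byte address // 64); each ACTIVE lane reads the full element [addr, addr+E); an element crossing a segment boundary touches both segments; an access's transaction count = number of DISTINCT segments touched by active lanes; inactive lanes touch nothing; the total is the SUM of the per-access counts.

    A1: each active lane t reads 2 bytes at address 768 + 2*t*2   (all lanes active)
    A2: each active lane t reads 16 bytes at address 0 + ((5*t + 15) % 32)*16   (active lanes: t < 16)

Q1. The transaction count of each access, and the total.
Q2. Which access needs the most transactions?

A1: 2 transactions
A2: 8 transactions

Answer: 2,8; total 10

Answer: A2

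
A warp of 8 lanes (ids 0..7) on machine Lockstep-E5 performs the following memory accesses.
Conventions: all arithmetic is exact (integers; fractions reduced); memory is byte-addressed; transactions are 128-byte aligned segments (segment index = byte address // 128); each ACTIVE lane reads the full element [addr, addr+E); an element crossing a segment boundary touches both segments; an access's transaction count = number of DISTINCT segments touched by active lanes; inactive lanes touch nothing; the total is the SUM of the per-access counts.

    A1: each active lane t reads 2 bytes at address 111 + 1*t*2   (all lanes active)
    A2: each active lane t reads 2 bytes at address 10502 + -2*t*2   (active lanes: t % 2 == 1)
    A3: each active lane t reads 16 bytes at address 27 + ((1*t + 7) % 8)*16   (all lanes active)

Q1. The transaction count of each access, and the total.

A1: 1 transaction
A2: 2 transactions
A3: 2 transactions

Answer: 1,2,2; total 5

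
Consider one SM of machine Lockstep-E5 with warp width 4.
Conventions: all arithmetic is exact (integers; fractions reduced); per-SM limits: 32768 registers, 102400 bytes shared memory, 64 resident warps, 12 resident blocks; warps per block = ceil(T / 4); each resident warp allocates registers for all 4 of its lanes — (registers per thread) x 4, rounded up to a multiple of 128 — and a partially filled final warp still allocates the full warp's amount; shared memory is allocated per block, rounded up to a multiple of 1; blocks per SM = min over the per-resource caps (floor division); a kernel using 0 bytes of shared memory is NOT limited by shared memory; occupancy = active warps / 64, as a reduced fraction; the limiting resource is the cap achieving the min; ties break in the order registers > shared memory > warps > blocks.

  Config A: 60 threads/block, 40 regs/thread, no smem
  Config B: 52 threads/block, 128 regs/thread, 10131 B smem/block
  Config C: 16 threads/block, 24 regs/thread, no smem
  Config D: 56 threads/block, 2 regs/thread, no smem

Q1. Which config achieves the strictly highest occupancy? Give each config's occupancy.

occupancies: A 15/16, B 13/16, C 3/4, D 7/8

Answer: A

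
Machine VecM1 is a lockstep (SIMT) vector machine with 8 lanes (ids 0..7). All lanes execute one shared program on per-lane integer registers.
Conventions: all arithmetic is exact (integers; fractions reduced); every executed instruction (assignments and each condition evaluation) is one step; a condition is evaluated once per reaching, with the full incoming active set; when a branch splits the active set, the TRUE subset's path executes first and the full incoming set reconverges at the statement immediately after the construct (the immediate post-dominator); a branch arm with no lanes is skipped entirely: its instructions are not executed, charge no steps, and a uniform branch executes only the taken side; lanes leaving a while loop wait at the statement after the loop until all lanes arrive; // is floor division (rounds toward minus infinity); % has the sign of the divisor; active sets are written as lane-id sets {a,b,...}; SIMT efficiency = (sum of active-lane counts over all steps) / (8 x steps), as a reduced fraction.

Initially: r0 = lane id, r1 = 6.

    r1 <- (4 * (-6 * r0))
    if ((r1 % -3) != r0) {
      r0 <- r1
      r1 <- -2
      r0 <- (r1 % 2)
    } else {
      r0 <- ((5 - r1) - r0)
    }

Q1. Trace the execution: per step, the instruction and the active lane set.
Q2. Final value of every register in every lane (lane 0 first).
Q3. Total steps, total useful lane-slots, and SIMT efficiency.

step 0: r1 <- (4 * (-6 * r0))        {0,1,2,3,4,5,6,7}
step 1: eval ((r1 % -3) != r0)       {0,1,2,3,4,5,6,7}
step 2: r0 <- r1                     {1,2,3,4,5,6,7}
step 3: r1 <- -2                     {1,2,3,4,5,6,7}
step 4: r0 <- (r1 % 2)               {1,2,3,4,5,6,7}
step 5: r0 <- ((5 - r1) - r0)        {0}

Answer: 6 steps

r0: 5,0,0,0,0,0,0,0
r1: 0,-2,-2,-2,-2,-2,-2,-2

steps = 6; useful = 38; efficiency = 38/48 = 19/24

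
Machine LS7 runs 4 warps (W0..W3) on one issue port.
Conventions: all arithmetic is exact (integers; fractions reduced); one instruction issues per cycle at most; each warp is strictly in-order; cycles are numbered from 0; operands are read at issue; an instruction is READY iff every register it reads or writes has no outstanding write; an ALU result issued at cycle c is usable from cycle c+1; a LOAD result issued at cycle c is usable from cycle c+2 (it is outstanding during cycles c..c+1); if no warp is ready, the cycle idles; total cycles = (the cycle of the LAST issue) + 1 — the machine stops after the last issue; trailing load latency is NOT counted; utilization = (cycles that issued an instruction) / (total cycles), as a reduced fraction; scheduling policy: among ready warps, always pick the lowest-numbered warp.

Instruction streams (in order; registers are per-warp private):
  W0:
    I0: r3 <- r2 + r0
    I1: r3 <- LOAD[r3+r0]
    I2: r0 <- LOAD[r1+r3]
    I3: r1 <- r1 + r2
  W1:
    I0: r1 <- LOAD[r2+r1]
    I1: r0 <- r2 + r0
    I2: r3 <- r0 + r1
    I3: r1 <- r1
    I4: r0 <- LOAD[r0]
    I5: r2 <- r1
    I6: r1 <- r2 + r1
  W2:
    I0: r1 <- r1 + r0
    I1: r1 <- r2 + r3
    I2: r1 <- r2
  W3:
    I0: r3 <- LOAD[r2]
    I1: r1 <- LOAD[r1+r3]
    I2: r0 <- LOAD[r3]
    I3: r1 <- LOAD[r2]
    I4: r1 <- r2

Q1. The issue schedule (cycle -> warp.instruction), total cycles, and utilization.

cycle 0: W0.I0
cycle 1: W0.I1
cycle 2: W1.I0
cycle 3: W0.I2
cycle 4: W0.I3
cycle 5: W1.I1
cycle 6: W1.I2
cycle 7: W1.I3
cycle 8: W1.I4
cycle 9: W1.I5
cycle 10: W1.I6
cycle 11: W2.I0
cycle 12: W2.I1
cycle 13: W2.I2
cycle 14: W3.I0
cycle 15: idle
cycle 16: W3.I1
cycle 17: W3.I2
cycle 18: W3.I3
cycle 19: idle
cycle 20: W3.I4

Answer: 21 cycles, utilization 19/21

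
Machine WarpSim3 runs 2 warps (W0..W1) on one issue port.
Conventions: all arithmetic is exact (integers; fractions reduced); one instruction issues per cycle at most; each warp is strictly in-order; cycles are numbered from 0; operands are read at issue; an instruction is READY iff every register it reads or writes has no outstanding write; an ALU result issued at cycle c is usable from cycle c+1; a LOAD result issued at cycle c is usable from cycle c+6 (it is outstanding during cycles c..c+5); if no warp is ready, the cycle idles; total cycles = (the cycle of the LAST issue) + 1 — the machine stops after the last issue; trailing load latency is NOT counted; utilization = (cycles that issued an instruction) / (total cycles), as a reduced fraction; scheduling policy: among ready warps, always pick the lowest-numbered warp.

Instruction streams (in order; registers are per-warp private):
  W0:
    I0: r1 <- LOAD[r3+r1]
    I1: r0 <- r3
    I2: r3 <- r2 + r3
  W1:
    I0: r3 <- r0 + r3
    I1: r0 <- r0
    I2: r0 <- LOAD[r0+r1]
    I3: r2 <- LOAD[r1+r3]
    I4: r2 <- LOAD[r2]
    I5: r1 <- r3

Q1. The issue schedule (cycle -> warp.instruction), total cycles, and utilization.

cycle 0: W0.I0
cycle 1: W0.I1
cycle 2: W0.I2
cycle 3: W1.I0
cycle 4: W1.I1
cycle 5: W1.I2
cycle 6: W1.I3
cycle 7: idle
cycle 8: idle
cycle 9: idle
cycle 10: idle
cycle 11: idle
cycle 12: W1.I4
cycle 13: W1.I5

Answer: 14 cycles, utilization 9/14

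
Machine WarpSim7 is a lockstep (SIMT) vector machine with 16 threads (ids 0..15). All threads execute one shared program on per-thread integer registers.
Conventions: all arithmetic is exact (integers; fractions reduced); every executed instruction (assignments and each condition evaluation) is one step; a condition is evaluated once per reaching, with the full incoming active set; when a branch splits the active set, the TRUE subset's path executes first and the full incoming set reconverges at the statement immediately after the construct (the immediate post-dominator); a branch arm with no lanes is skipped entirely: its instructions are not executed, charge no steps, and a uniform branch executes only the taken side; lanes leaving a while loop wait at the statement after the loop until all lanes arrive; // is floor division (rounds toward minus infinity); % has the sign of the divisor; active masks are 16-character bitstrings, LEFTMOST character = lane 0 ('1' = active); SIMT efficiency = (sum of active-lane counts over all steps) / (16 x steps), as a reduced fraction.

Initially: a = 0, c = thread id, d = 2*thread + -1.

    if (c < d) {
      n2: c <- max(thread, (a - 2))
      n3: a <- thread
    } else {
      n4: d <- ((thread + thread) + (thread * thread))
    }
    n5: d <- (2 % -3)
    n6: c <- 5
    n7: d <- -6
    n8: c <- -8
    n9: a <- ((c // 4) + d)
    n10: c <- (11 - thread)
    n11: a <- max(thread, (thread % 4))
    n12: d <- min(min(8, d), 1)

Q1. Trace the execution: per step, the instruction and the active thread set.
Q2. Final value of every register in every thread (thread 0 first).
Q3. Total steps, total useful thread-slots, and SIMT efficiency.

step 0: eval (c < d)                 1111111111111111
step 1: c <- max(thread, (a - 2))    0011111111111111
step 2: a <- thread                  0011111111111111
step 3: d <- ((thread + thread) + (thread * thread)) 1100000000000000
step 4: d <- (2 % -3)                1111111111111111
step 5: c <- 5                       1111111111111111
step 6: d <- -6                      1111111111111111
step 7: c <- -8                      1111111111111111
step 8: a <- ((c // 4) + d)          1111111111111111
step 9: c <- (11 - thread)           1111111111111111
step 10: a <- max(thread, (thread % 4)) 1111111111111111
step 11: d <- min(min(8, d), 1)       1111111111111111

Answer: 12 steps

a: 0,1,2,3,4,5,6,7,8,9,10,11,12,13,14,15
c: 11,10,9,8,7,6,5,4,3,2,1,0,-1,-2,-3,-4
d: -6,-6,-6,-6,-6,-6,-6,-6,-6,-6,-6,-6,-6,-6,-6,-6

steps = 12; useful = 174; efficiency = 174/192 = 29/32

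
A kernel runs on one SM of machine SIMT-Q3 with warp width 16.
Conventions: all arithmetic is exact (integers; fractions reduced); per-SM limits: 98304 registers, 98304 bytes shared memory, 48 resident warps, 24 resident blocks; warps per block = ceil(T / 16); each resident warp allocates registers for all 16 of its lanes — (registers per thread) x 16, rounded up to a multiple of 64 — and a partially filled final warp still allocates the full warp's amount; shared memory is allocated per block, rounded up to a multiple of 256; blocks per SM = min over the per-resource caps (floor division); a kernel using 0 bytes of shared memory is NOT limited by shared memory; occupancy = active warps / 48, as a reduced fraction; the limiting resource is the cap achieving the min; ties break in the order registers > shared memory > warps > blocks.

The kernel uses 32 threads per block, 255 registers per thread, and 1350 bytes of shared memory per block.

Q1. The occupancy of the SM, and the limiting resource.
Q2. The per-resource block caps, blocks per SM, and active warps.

Answer: occupancy 1/2, limited by registers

registers: 12 blocks
shared memory: 64 blocks
warps: 24 blocks
blocks: 24 blocks

Answer: 12 blocks, 24 active warps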